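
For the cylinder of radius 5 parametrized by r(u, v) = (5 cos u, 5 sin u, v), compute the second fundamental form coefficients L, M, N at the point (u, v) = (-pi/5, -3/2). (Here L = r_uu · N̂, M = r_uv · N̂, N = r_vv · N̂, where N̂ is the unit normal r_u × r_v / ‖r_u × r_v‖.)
L = -5;  M = 0;  N = 0

Compute the unit normal N̂(u, v) = (cos(u), sin(u), 0), and the second partials r_uu, r_uv, r_vv. Take dot products:
  L(u, v) = r_uu · N̂ = -5,
  M(u, v) = r_uv · N̂ = 0,
  N(u, v) = r_vv · N̂ = 0.
Evaluating at (u, v) = (-pi/5, -3/2):
  L = -5, M = 0, N = 0.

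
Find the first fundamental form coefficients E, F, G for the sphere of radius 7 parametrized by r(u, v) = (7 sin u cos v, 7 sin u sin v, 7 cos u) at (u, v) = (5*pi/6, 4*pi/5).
E = 49;  F = 0;  G = 49/4

Partials: r_u = (7*cos(u)*cos(v), 7*sin(v)*cos(u), -7*sin(u)), r_v = (-7*sin(u)*sin(v), 7*sin(u)*cos(v), 0). As functions of (u, v):
  E = r_u · r_u = 49,
  F = r_u · r_v = 0,
  G = r_v · r_v = 49*sin(u)^2.
Evaluating at (u, v) = (5*pi/6, 4*pi/5): E = 49, F = 0, G = 49/4.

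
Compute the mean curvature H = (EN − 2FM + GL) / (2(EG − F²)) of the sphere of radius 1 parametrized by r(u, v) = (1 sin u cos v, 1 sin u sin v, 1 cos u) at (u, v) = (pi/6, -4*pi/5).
H = -1

With E = 1, F = 0, G = sin(u)^2, L = -sin(u)/Abs(sin(u)), M = 0, N = -sin(u)^3/Abs(sin(u)), assemble
  H = (EN − 2FM + GL) / (2(EG − F²)) = -sin(u)/Abs(sin(u)).
At (u, v) = (pi/6, -4*pi/5): H = -1.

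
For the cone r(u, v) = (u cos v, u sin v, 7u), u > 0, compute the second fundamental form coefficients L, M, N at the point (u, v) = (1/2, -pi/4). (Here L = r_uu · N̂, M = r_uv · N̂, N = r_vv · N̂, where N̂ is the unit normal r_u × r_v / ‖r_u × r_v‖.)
L = 0;  M = 0;  N = 7*sqrt(2)/20

Compute the unit normal N̂(u, v) = (-7*sqrt(2)*u*cos(v)/(10*Abs(u)), -7*sqrt(2)*u*sin(v)/(10*Abs(u)), sqrt(2)*u/(10*Abs(u))), and the second partials r_uu, r_uv, r_vv. Take dot products:
  L(u, v) = r_uu · N̂ = 0,
  M(u, v) = r_uv · N̂ = 0,
  N(u, v) = r_vv · N̂ = 7*sqrt(2)*u^2/(10*Abs(u)).
Evaluating at (u, v) = (1/2, -pi/4):
  L = 0, M = 0, N = 7*sqrt(2)/20.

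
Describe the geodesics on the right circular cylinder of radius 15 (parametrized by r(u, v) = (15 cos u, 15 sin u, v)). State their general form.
The cylinder is flat (K = 0) and locally isometric to the plane via the development (u, v) ↦ (15 u, v). Geodesics are the pre-images of straight lines: circles (v constant), vertical lines (u constant), and helices (v = c · u + d) for constants c, d.

A right cylinder has E = 15², F = 0, G = 1, so EG − F² = 15², and L = −15, M = N = 0, giving K = (LN − M²)/(EG − F²) = 0 everywhere. A flat surface is locally isometric to the Euclidean plane via the map (u, v) ↦ (15 u, v). Straight lines in the (x̃, ỹ) plane pull back to: (a) horizontal circles (v = const), (b) vertical generators (u = const), and (c) helices (15 u tan θ = v, i.e. v = c · u + d).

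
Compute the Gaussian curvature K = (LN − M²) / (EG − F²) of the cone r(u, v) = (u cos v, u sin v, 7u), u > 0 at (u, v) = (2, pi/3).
K = 0

Coefficients of the first fundamental form: E = 50, F = 0, G = u^2.
Coefficients of the second fundamental form: L = 0, M = 0, N = 7*sqrt(2)*u^2/(10*Abs(u)).
Assemble K = (LN − M²)/(EG − F²) = 0. At (u, v) = (2, pi/3): K = 0.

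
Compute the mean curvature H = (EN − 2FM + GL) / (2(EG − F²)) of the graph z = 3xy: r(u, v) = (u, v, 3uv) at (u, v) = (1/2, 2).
H = -216*sqrt(157)/24649

With E = 9*v^2 + 1, F = 9*u*v, G = 9*u^2 + 1, L = 0, M = 3/sqrt(9*u^2 + 9*v^2 + 1), N = 0, assemble
  H = (EN − 2FM + GL) / (2(EG − F²)) = -27*u*v/(9*u^2 + 9*v^2 + 1)^(3/2).
At (u, v) = (1/2, 2): H = -216*sqrt(157)/24649.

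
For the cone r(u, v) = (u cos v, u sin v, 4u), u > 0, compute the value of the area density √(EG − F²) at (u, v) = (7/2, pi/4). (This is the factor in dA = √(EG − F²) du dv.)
√(EG − F²)|_{(7/2, pi/4)} = 7*sqrt(17)/2

E = 17, F = 0, G = u^2, so EG − F² = 17*u^2. Taking the positive square root: √(EG − F²) = sqrt(17)*Abs(u). At (u, v) = (7/2, pi/4): 7*sqrt(17)/2.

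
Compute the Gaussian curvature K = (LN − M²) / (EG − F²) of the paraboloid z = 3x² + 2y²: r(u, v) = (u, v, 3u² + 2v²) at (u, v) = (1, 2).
K = 24/10201

Coefficients of the first fundamental form: E = 36*u^2 + 1, F = 24*u*v, G = 16*v^2 + 1.
Coefficients of the second fundamental form: L = 6/sqrt(36*u^2 + 16*v^2 + 1), M = 0, N = 4/sqrt(36*u^2 + 16*v^2 + 1).
Assemble K = (LN − M²)/(EG − F²) = 24/(1296*u^4 + 1152*u^2*v^2 + 72*u^2 + 256*v^4 + 32*v^2 + 1). At (u, v) = (1, 2): K = 24/10201.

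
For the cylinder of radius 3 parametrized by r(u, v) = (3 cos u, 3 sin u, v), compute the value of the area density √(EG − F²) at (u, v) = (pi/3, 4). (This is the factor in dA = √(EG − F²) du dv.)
√(EG − F²)|_{(pi/3, 4)} = 3

E = 9, F = 0, G = 1, so EG − F² = 9. Taking the positive square root: √(EG − F²) = 3. At (u, v) = (pi/3, 4): 3.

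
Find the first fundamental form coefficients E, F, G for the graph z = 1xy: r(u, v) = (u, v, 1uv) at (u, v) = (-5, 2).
E = 5;  F = -10;  G = 26

Partials: r_u = (1, 0, v), r_v = (0, 1, u). As functions of (u, v):
  E = r_u · r_u = v^2 + 1,
  F = r_u · r_v = u*v,
  G = r_v · r_v = u^2 + 1.
Evaluating at (u, v) = (-5, 2): E = 5, F = -10, G = 26.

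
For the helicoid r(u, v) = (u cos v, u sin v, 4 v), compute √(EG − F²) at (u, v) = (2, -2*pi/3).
√(EG − F²)|_{(2, -2*pi/3)} = 2*sqrt(5)

E = 1, F = 0, G = u^2 + 16; EG − F² = u^2 + 16; √(EG − F²) = sqrt(u^2 + 16). At the given point: 2*sqrt(5).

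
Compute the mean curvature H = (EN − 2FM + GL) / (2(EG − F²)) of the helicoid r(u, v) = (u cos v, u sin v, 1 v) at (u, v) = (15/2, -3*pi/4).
H = 0

With E = 1, F = 0, G = u^2 + 1, L = 0, M = -1/sqrt(u^2 + 1), N = 0, assemble
  H = (EN − 2FM + GL) / (2(EG − F²)) = 0.
At (u, v) = (15/2, -3*pi/4): H = 0.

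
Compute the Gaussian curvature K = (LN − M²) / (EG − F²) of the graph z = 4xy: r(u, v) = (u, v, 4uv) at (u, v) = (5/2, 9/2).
K = -16/180625

Coefficients of the first fundamental form: E = 16*v^2 + 1, F = 16*u*v, G = 16*u^2 + 1.
Coefficients of the second fundamental form: L = 0, M = 4/sqrt(16*u^2 + 16*v^2 + 1), N = 0.
Assemble K = (LN − M²)/(EG − F²) = -16/(256*u^4 + 512*u^2*v^2 + 32*u^2 + 256*v^4 + 32*v^2 + 1). At (u, v) = (5/2, 9/2): K = -16/180625.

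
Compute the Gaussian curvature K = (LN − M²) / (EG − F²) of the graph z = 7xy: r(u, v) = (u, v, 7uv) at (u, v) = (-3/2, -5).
K = -784/28569025

Coefficients of the first fundamental form: E = 49*v^2 + 1, F = 49*u*v, G = 49*u^2 + 1.
Coefficients of the second fundamental form: L = 0, M = 7/sqrt(49*u^2 + 49*v^2 + 1), N = 0.
Assemble K = (LN − M²)/(EG − F²) = -49/(2401*u^4 + 4802*u^2*v^2 + 98*u^2 + 2401*v^4 + 98*v^2 + 1). At (u, v) = (-3/2, -5): K = -784/28569025.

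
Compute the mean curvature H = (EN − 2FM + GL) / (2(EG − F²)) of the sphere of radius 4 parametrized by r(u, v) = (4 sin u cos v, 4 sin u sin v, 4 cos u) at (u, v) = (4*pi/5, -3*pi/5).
H = -1/4

With E = 16, F = 0, G = 16*sin(u)^2, L = -4*sin(u)/Abs(sin(u)), M = 0, N = -4*sin(u)^3/Abs(sin(u)), assemble
  H = (EN − 2FM + GL) / (2(EG − F²)) = -sin(u)/(4*Abs(sin(u))).
At (u, v) = (4*pi/5, -3*pi/5): H = -1/4.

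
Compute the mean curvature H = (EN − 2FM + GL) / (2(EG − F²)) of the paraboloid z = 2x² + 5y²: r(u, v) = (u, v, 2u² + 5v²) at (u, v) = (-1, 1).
H = 287*sqrt(13)/4563

With E = 16*u^2 + 1, F = 40*u*v, G = 100*v^2 + 1, L = 4/sqrt(16*u^2 + 100*v^2 + 1), M = 0, N = 10/sqrt(16*u^2 + 100*v^2 + 1), assemble
  H = (EN − 2FM + GL) / (2(EG − F²)) = (80*u^2 + 200*v^2 + 7)/(16*u^2 + 100*v^2 + 1)^(3/2).
At (u, v) = (-1, 1): H = 287*sqrt(13)/4563.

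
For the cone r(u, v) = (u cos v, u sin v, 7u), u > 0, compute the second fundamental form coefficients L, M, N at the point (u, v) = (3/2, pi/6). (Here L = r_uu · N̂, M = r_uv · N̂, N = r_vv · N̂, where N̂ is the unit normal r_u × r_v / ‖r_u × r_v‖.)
L = 0;  M = 0;  N = 21*sqrt(2)/20

Compute the unit normal N̂(u, v) = (-7*sqrt(2)*u*cos(v)/(10*Abs(u)), -7*sqrt(2)*u*sin(v)/(10*Abs(u)), sqrt(2)*u/(10*Abs(u))), and the second partials r_uu, r_uv, r_vv. Take dot products:
  L(u, v) = r_uu · N̂ = 0,
  M(u, v) = r_uv · N̂ = 0,
  N(u, v) = r_vv · N̂ = 7*sqrt(2)*u^2/(10*Abs(u)).
Evaluating at (u, v) = (3/2, pi/6):
  L = 0, M = 0, N = 21*sqrt(2)/20.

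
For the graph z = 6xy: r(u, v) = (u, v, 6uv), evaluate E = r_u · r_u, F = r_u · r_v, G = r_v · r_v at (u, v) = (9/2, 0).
E = 1;  F = 0;  G = 730

Partials: r_u = (1, 0, 6*v), r_v = (0, 1, 6*u). As functions of (u, v):
  E = r_u · r_u = 36*v^2 + 1,
  F = r_u · r_v = 36*u*v,
  G = r_v · r_v = 36*u^2 + 1.
Evaluating at (u, v) = (9/2, 0): E = 1, F = 0, G = 730.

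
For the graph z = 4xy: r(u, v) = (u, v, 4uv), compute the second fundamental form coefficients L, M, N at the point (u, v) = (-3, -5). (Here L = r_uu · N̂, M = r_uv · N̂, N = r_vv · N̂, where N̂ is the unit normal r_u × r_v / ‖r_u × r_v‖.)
L = 0;  M = 4*sqrt(545)/545;  N = 0

Compute the unit normal N̂(u, v) = (-4*v/sqrt(16*u^2 + 16*v^2 + 1), -4*u/sqrt(16*u^2 + 16*v^2 + 1), 1/sqrt(16*u^2 + 16*v^2 + 1)), and the second partials r_uu, r_uv, r_vv. Take dot products:
  L(u, v) = r_uu · N̂ = 0,
  M(u, v) = r_uv · N̂ = 4/sqrt(16*u^2 + 16*v^2 + 1),
  N(u, v) = r_vv · N̂ = 0.
Evaluating at (u, v) = (-3, -5):
  L = 0, M = 4*sqrt(545)/545, N = 0.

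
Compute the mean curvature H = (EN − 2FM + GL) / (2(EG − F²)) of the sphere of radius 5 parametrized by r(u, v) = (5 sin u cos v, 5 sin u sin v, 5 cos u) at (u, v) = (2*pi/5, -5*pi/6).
H = -1/5

With E = 25, F = 0, G = 25*sin(u)^2, L = -5*sin(u)/Abs(sin(u)), M = 0, N = -5*sin(u)^3/Abs(sin(u)), assemble
  H = (EN − 2FM + GL) / (2(EG − F²)) = -sin(u)/(5*Abs(sin(u))).
At (u, v) = (2*pi/5, -5*pi/6): H = -1/5.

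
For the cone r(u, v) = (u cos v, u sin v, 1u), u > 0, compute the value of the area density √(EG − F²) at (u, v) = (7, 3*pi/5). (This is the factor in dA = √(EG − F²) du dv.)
√(EG − F²)|_{(7, 3*pi/5)} = 7*sqrt(2)

E = 2, F = 0, G = u^2, so EG − F² = 2*u^2. Taking the positive square root: √(EG − F²) = sqrt(2)*Abs(u). At (u, v) = (7, 3*pi/5): 7*sqrt(2).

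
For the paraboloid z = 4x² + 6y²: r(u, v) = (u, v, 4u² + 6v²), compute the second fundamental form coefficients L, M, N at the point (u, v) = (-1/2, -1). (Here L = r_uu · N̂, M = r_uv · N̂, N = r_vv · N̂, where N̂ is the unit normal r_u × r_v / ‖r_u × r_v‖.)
L = 8*sqrt(161)/161;  M = 0;  N = 12*sqrt(161)/161

Compute the unit normal N̂(u, v) = (-8*u/sqrt(64*u^2 + 144*v^2 + 1), -12*v/sqrt(64*u^2 + 144*v^2 + 1), 1/sqrt(64*u^2 + 144*v^2 + 1)), and the second partials r_uu, r_uv, r_vv. Take dot products:
  L(u, v) = r_uu · N̂ = 8/sqrt(64*u^2 + 144*v^2 + 1),
  M(u, v) = r_uv · N̂ = 0,
  N(u, v) = r_vv · N̂ = 12/sqrt(64*u^2 + 144*v^2 + 1).
Evaluating at (u, v) = (-1/2, -1):
  L = 8*sqrt(161)/161, M = 0, N = 12*sqrt(161)/161.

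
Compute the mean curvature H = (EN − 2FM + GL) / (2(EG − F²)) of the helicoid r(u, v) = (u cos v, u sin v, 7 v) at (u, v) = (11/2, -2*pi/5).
H = 0

With E = 1, F = 0, G = u^2 + 49, L = 0, M = -7/sqrt(u^2 + 49), N = 0, assemble
  H = (EN − 2FM + GL) / (2(EG − F²)) = 0.
At (u, v) = (11/2, -2*pi/5): H = 0.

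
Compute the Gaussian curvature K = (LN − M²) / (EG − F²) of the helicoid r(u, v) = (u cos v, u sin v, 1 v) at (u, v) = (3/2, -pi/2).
K = -16/169

Coefficients of the first fundamental form: E = 1, F = 0, G = u^2 + 1.
Coefficients of the second fundamental form: L = 0, M = -1/sqrt(u^2 + 1), N = 0.
Assemble K = (LN − M²)/(EG − F²) = -1/(u^2 + 1)^2. At (u, v) = (3/2, -pi/2): K = -16/169.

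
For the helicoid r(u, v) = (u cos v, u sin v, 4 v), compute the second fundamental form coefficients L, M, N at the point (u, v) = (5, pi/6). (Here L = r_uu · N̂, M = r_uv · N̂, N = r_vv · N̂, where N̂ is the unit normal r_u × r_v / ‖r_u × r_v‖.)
L = 0;  M = -4*sqrt(41)/41;  N = 0

Compute the unit normal N̂(u, v) = (4*sin(v)/sqrt(u^2 + 16), -4*cos(v)/sqrt(u^2 + 16), u/sqrt(u^2 + 16)), and the second partials r_uu, r_uv, r_vv. Take dot products:
  L(u, v) = r_uu · N̂ = 0,
  M(u, v) = r_uv · N̂ = -4/sqrt(u^2 + 16),
  N(u, v) = r_vv · N̂ = 0.
Evaluating at (u, v) = (5, pi/6):
  L = 0, M = -4*sqrt(41)/41, N = 0.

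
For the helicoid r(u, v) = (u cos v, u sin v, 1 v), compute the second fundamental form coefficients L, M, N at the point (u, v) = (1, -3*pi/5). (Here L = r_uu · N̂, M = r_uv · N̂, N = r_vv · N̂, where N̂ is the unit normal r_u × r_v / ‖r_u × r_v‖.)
L = 0;  M = -sqrt(2)/2;  N = 0

Compute the unit normal N̂(u, v) = (sin(v)/sqrt(u^2 + 1), -cos(v)/sqrt(u^2 + 1), u/sqrt(u^2 + 1)), and the second partials r_uu, r_uv, r_vv. Take dot products:
  L(u, v) = r_uu · N̂ = 0,
  M(u, v) = r_uv · N̂ = -1/sqrt(u^2 + 1),
  N(u, v) = r_vv · N̂ = 0.
Evaluating at (u, v) = (1, -3*pi/5):
  L = 0, M = -sqrt(2)/2, N = 0.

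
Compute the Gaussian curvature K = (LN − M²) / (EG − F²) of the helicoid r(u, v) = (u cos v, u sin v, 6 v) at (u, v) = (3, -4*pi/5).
K = -4/225

Coefficients of the first fundamental form: E = 1, F = 0, G = u^2 + 36.
Coefficients of the second fundamental form: L = 0, M = -6/sqrt(u^2 + 36), N = 0.
Assemble K = (LN − M²)/(EG − F²) = -36/(u^2 + 36)^2. At (u, v) = (3, -4*pi/5): K = -4/225.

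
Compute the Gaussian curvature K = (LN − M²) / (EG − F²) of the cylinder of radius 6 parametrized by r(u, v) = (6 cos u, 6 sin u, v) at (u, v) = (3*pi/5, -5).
K = 0

Coefficients of the first fundamental form: E = 36, F = 0, G = 1.
Coefficients of the second fundamental form: L = -6, M = 0, N = 0.
Assemble K = (LN − M²)/(EG − F²) = 0. At (u, v) = (3*pi/5, -5): K = 0.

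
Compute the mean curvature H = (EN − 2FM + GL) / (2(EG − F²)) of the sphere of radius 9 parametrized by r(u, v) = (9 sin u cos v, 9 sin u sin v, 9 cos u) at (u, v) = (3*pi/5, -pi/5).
H = -1/9

With E = 81, F = 0, G = 81*sin(u)^2, L = -9*sin(u)/Abs(sin(u)), M = 0, N = -9*sin(u)^3/Abs(sin(u)), assemble
  H = (EN − 2FM + GL) / (2(EG − F²)) = -sin(u)/(9*Abs(sin(u))).
At (u, v) = (3*pi/5, -pi/5): H = -1/9.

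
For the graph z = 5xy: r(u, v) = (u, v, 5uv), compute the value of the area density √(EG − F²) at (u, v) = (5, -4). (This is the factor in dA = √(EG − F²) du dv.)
√(EG − F²)|_{(5, -4)} = 3*sqrt(114)

E = 25*v^2 + 1, F = 25*u*v, G = 25*u^2 + 1, so EG − F² = 25*u^2 + 25*v^2 + 1. Taking the positive square root: √(EG − F²) = sqrt(25*u^2 + 25*v^2 + 1). At (u, v) = (5, -4): 3*sqrt(114).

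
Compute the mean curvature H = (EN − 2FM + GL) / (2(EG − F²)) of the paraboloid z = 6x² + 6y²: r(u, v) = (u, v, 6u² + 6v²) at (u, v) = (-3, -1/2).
H = 8004*sqrt(1333)/1776889

With E = 144*u^2 + 1, F = 144*u*v, G = 144*v^2 + 1, L = 12/sqrt(144*u^2 + 144*v^2 + 1), M = 0, N = 12/sqrt(144*u^2 + 144*v^2 + 1), assemble
  H = (EN − 2FM + GL) / (2(EG − F²)) = 12*(72*u^2 + 72*v^2 + 1)/(144*u^2 + 144*v^2 + 1)^(3/2).
At (u, v) = (-3, -1/2): H = 8004*sqrt(1333)/1776889.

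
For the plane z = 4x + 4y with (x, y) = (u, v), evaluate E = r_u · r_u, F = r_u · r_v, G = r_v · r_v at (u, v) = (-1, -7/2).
E = 17;  F = 16;  G = 17

Partials: r_u = (1, 0, 4), r_v = (0, 1, 4). As functions of (u, v):
  E = r_u · r_u = 17,
  F = r_u · r_v = 16,
  G = r_v · r_v = 17.
Evaluating at (u, v) = (-1, -7/2): E = 17, F = 16, G = 17.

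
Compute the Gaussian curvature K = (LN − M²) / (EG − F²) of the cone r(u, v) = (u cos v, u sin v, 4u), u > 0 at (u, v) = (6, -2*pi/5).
K = 0

Coefficients of the first fundamental form: E = 17, F = 0, G = u^2.
Coefficients of the second fundamental form: L = 0, M = 0, N = 4*sqrt(17)*u^2/(17*Abs(u)).
Assemble K = (LN − M²)/(EG − F²) = 0. At (u, v) = (6, -2*pi/5): K = 0.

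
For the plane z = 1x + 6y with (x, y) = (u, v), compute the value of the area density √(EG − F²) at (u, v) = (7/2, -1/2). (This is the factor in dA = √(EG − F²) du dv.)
√(EG − F²)|_{(7/2, -1/2)} = sqrt(38)

E = 2, F = 6, G = 37, so EG − F² = 38. Taking the positive square root: √(EG − F²) = sqrt(38). At (u, v) = (7/2, -1/2): sqrt(38).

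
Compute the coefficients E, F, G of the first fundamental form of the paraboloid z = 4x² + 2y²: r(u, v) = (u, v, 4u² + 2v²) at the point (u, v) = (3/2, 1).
E = 145;  F = 48;  G = 17

Partials: r_u = (1, 0, 8*u), r_v = (0, 1, 4*v). As functions of (u, v):
  E = r_u · r_u = 64*u^2 + 1,
  F = r_u · r_v = 32*u*v,
  G = r_v · r_v = 16*v^2 + 1.
Evaluating at (u, v) = (3/2, 1): E = 145, F = 48, G = 17.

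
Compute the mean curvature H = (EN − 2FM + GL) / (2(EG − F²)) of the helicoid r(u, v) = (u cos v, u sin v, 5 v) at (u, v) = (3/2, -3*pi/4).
H = 0

With E = 1, F = 0, G = u^2 + 25, L = 0, M = -5/sqrt(u^2 + 25), N = 0, assemble
  H = (EN − 2FM + GL) / (2(EG − F²)) = 0.
At (u, v) = (3/2, -3*pi/4): H = 0.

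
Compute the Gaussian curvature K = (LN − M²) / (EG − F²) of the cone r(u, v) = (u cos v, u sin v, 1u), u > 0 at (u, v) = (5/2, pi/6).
K = 0

Coefficients of the first fundamental form: E = 2, F = 0, G = u^2.
Coefficients of the second fundamental form: L = 0, M = 0, N = sqrt(2)*u^2/(2*Abs(u)).
Assemble K = (LN − M²)/(EG − F²) = 0. At (u, v) = (5/2, pi/6): K = 0.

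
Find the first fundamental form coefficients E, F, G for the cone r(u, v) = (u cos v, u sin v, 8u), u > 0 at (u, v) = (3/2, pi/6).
E = 65;  F = 0;  G = 9/4

Partials: r_u = (cos(v), sin(v), 8), r_v = (-u*sin(v), u*cos(v), 0). As functions of (u, v):
  E = r_u · r_u = 65,
  F = r_u · r_v = 0,
  G = r_v · r_v = u^2.
Evaluating at (u, v) = (3/2, pi/6): E = 65, F = 0, G = 9/4.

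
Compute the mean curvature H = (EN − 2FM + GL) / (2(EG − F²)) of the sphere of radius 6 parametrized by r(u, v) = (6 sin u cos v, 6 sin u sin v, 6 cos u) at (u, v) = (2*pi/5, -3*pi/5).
H = -1/6

With E = 36, F = 0, G = 36*sin(u)^2, L = -6*sin(u)/Abs(sin(u)), M = 0, N = -6*sin(u)^3/Abs(sin(u)), assemble
  H = (EN − 2FM + GL) / (2(EG − F²)) = -sin(u)/(6*Abs(sin(u))).
At (u, v) = (2*pi/5, -3*pi/5): H = -1/6.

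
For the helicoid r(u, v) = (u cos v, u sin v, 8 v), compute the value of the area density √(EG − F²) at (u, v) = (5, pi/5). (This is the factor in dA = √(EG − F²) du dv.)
√(EG − F²)|_{(5, pi/5)} = sqrt(89)

E = 1, F = 0, G = u^2 + 64, so EG − F² = u^2 + 64. Taking the positive square root: √(EG − F²) = sqrt(u^2 + 64). At (u, v) = (5, pi/5): sqrt(89).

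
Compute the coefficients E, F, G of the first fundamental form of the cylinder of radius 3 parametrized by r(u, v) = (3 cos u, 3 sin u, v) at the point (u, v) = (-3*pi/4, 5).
E = 9;  F = 0;  G = 1

Partials: r_u = (-3*sin(u), 3*cos(u), 0), r_v = (0, 0, 1). As functions of (u, v):
  E = r_u · r_u = 9,
  F = r_u · r_v = 0,
  G = r_v · r_v = 1.
Evaluating at (u, v) = (-3*pi/4, 5): E = 9, F = 0, G = 1.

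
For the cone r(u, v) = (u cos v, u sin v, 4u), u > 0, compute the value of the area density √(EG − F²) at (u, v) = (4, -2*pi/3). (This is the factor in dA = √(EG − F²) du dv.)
√(EG − F²)|_{(4, -2*pi/3)} = 4*sqrt(17)

E = 17, F = 0, G = u^2, so EG − F² = 17*u^2. Taking the positive square root: √(EG − F²) = sqrt(17)*Abs(u). At (u, v) = (4, -2*pi/3): 4*sqrt(17).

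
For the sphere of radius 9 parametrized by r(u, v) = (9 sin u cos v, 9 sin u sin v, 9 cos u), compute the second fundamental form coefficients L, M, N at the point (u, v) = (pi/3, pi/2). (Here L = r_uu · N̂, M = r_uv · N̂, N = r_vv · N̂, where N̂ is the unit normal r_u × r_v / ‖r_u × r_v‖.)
L = -9;  M = 0;  N = -27/4

Compute the unit normal N̂(u, v) = (sin(u)^2*cos(v)/Abs(sin(u)), sin(u)^2*sin(v)/Abs(sin(u)), sin(2*u)/(2*Abs(sin(u)))), and the second partials r_uu, r_uv, r_vv. Take dot products:
  L(u, v) = r_uu · N̂ = -9*sin(u)/Abs(sin(u)),
  M(u, v) = r_uv · N̂ = 0,
  N(u, v) = r_vv · N̂ = -9*sin(u)^3/Abs(sin(u)).
Evaluating at (u, v) = (pi/3, pi/2):
  L = -9, M = 0, N = -27/4.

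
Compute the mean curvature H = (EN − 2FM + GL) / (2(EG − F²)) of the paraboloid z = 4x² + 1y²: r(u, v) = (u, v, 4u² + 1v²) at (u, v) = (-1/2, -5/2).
H = 121*sqrt(42)/1764

With E = 64*u^2 + 1, F = 16*u*v, G = 4*v^2 + 1, L = 8/sqrt(64*u^2 + 4*v^2 + 1), M = 0, N = 2/sqrt(64*u^2 + 4*v^2 + 1), assemble
  H = (EN − 2FM + GL) / (2(EG − F²)) = (64*u^2 + 16*v^2 + 5)/(64*u^2 + 4*v^2 + 1)^(3/2).
At (u, v) = (-1/2, -5/2): H = 121*sqrt(42)/1764.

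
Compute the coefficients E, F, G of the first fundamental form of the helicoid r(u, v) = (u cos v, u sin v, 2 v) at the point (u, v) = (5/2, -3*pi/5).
E = 1;  F = 0;  G = 41/4

Partials: r_u = (cos(v), sin(v), 0), r_v = (-u*sin(v), u*cos(v), 2). As functions of (u, v):
  E = r_u · r_u = 1,
  F = r_u · r_v = 0,
  G = r_v · r_v = u^2 + 4.
Evaluating at (u, v) = (5/2, -3*pi/5): E = 1, F = 0, G = 41/4.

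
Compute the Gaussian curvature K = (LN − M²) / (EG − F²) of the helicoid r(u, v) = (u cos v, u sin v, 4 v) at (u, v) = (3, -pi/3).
K = -16/625

Coefficients of the first fundamental form: E = 1, F = 0, G = u^2 + 16.
Coefficients of the second fundamental form: L = 0, M = -4/sqrt(u^2 + 16), N = 0.
Assemble K = (LN − M²)/(EG − F²) = -16/(u^2 + 16)^2. At (u, v) = (3, -pi/3): K = -16/625.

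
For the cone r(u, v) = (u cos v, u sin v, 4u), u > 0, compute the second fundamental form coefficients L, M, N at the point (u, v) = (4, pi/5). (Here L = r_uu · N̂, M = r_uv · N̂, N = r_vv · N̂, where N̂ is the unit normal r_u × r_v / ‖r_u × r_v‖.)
L = 0;  M = 0;  N = 16*sqrt(17)/17

Compute the unit normal N̂(u, v) = (-4*sqrt(17)*u*cos(v)/(17*Abs(u)), -4*sqrt(17)*u*sin(v)/(17*Abs(u)), sqrt(17)*u/(17*Abs(u))), and the second partials r_uu, r_uv, r_vv. Take dot products:
  L(u, v) = r_uu · N̂ = 0,
  M(u, v) = r_uv · N̂ = 0,
  N(u, v) = r_vv · N̂ = 4*sqrt(17)*u^2/(17*Abs(u)).
Evaluating at (u, v) = (4, pi/5):
  L = 0, M = 0, N = 16*sqrt(17)/17.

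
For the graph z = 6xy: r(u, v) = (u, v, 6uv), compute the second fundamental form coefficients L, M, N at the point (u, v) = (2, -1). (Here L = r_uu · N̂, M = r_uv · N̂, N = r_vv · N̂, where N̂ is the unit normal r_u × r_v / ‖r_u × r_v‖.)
L = 0;  M = 6*sqrt(181)/181;  N = 0

Compute the unit normal N̂(u, v) = (-6*v/sqrt(36*u^2 + 36*v^2 + 1), -6*u/sqrt(36*u^2 + 36*v^2 + 1), 1/sqrt(36*u^2 + 36*v^2 + 1)), and the second partials r_uu, r_uv, r_vv. Take dot products:
  L(u, v) = r_uu · N̂ = 0,
  M(u, v) = r_uv · N̂ = 6/sqrt(36*u^2 + 36*v^2 + 1),
  N(u, v) = r_vv · N̂ = 0.
Evaluating at (u, v) = (2, -1):
  L = 0, M = 6*sqrt(181)/181, N = 0.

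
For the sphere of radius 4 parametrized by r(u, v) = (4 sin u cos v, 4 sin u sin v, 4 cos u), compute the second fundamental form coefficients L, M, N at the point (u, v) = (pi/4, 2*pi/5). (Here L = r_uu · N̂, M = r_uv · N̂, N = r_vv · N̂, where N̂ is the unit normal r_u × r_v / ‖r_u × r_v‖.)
L = -4;  M = 0;  N = -2

Compute the unit normal N̂(u, v) = (sin(u)^2*cos(v)/Abs(sin(u)), sin(u)^2*sin(v)/Abs(sin(u)), sin(2*u)/(2*Abs(sin(u)))), and the second partials r_uu, r_uv, r_vv. Take dot products:
  L(u, v) = r_uu · N̂ = -4*sin(u)/Abs(sin(u)),
  M(u, v) = r_uv · N̂ = 0,
  N(u, v) = r_vv · N̂ = -4*sin(u)^3/Abs(sin(u)).
Evaluating at (u, v) = (pi/4, 2*pi/5):
  L = -4, M = 0, N = -2.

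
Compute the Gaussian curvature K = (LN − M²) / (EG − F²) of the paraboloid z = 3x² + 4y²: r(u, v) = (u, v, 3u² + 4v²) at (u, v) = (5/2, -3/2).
K = 12/34225

Coefficients of the first fundamental form: E = 36*u^2 + 1, F = 48*u*v, G = 64*v^2 + 1.
Coefficients of the second fundamental form: L = 6/sqrt(36*u^2 + 64*v^2 + 1), M = 0, N = 8/sqrt(36*u^2 + 64*v^2 + 1).
Assemble K = (LN − M²)/(EG − F²) = 48/(1296*u^4 + 4608*u^2*v^2 + 72*u^2 + 4096*v^4 + 128*v^2 + 1). At (u, v) = (5/2, -3/2): K = 12/34225.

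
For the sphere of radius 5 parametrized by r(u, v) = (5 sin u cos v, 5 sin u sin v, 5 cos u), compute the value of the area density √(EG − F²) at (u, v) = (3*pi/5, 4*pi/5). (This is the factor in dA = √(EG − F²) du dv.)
√(EG − F²)|_{(3*pi/5, 4*pi/5)} = 25*sqrt(2*sqrt(5) + 10)/4

E = 25, F = 0, G = 25*sin(u)^2, so EG − F² = 625*sin(u)^2. Taking the positive square root: √(EG − F²) = 25*Abs(sin(u)). At (u, v) = (3*pi/5, 4*pi/5): 25*sqrt(2*sqrt(5) + 10)/4.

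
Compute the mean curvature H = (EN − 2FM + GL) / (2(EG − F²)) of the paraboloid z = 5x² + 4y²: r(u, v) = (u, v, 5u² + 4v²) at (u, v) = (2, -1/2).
H = 563*sqrt(417)/57963

With E = 100*u^2 + 1, F = 80*u*v, G = 64*v^2 + 1, L = 10/sqrt(100*u^2 + 64*v^2 + 1), M = 0, N = 8/sqrt(100*u^2 + 64*v^2 + 1), assemble
  H = (EN − 2FM + GL) / (2(EG − F²)) = (400*u^2 + 320*v^2 + 9)/(100*u^2 + 64*v^2 + 1)^(3/2).
At (u, v) = (2, -1/2): H = 563*sqrt(417)/57963.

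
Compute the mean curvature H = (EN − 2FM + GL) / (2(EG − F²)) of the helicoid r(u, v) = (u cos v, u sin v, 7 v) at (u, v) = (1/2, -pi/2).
H = 0

With E = 1, F = 0, G = u^2 + 49, L = 0, M = -7/sqrt(u^2 + 49), N = 0, assemble
  H = (EN − 2FM + GL) / (2(EG − F²)) = 0.
At (u, v) = (1/2, -pi/2): H = 0.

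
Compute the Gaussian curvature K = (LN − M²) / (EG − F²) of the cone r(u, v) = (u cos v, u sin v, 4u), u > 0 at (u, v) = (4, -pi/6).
K = 0

Coefficients of the first fundamental form: E = 17, F = 0, G = u^2.
Coefficients of the second fundamental form: L = 0, M = 0, N = 4*sqrt(17)*u^2/(17*Abs(u)).
Assemble K = (LN − M²)/(EG − F²) = 0. At (u, v) = (4, -pi/6): K = 0.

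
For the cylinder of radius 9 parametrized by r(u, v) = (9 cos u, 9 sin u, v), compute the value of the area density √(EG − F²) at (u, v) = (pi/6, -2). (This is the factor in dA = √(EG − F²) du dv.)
√(EG − F²)|_{(pi/6, -2)} = 9

E = 81, F = 0, G = 1, so EG − F² = 81. Taking the positive square root: √(EG − F²) = 9. At (u, v) = (pi/6, -2): 9.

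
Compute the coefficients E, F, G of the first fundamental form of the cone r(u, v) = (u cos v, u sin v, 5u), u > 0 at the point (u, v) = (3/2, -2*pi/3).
E = 26;  F = 0;  G = 9/4

Partials: r_u = (cos(v), sin(v), 5), r_v = (-u*sin(v), u*cos(v), 0). As functions of (u, v):
  E = r_u · r_u = 26,
  F = r_u · r_v = 0,
  G = r_v · r_v = u^2.
Evaluating at (u, v) = (3/2, -2*pi/3): E = 26, F = 0, G = 9/4.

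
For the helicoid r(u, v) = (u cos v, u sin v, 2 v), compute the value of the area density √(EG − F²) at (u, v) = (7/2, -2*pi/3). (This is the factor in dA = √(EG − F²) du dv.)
√(EG − F²)|_{(7/2, -2*pi/3)} = sqrt(65)/2

E = 1, F = 0, G = u^2 + 4, so EG − F² = u^2 + 4. Taking the positive square root: √(EG − F²) = sqrt(u^2 + 4). At (u, v) = (7/2, -2*pi/3): sqrt(65)/2.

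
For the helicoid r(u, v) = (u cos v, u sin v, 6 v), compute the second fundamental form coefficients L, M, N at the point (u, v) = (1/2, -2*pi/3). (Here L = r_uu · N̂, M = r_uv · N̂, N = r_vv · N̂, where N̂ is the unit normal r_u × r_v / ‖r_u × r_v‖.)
L = 0;  M = -12*sqrt(145)/145;  N = 0

Compute the unit normal N̂(u, v) = (6*sin(v)/sqrt(u^2 + 36), -6*cos(v)/sqrt(u^2 + 36), u/sqrt(u^2 + 36)), and the second partials r_uu, r_uv, r_vv. Take dot products:
  L(u, v) = r_uu · N̂ = 0,
  M(u, v) = r_uv · N̂ = -6/sqrt(u^2 + 36),
  N(u, v) = r_vv · N̂ = 0.
Evaluating at (u, v) = (1/2, -2*pi/3):
  L = 0, M = -12*sqrt(145)/145, N = 0.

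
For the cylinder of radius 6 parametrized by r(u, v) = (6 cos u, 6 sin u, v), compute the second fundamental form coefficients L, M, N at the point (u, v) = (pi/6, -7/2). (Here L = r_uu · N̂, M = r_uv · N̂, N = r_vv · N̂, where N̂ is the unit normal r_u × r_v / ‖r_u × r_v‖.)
L = -6;  M = 0;  N = 0

Compute the unit normal N̂(u, v) = (cos(u), sin(u), 0), and the second partials r_uu, r_uv, r_vv. Take dot products:
  L(u, v) = r_uu · N̂ = -6,
  M(u, v) = r_uv · N̂ = 0,
  N(u, v) = r_vv · N̂ = 0.
Evaluating at (u, v) = (pi/6, -7/2):
  L = -6, M = 0, N = 0.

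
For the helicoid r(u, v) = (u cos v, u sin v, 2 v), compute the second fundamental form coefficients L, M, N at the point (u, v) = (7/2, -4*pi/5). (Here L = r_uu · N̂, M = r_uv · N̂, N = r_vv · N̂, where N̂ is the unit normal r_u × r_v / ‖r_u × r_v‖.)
L = 0;  M = -4*sqrt(65)/65;  N = 0

Compute the unit normal N̂(u, v) = (2*sin(v)/sqrt(u^2 + 4), -2*cos(v)/sqrt(u^2 + 4), u/sqrt(u^2 + 4)), and the second partials r_uu, r_uv, r_vv. Take dot products:
  L(u, v) = r_uu · N̂ = 0,
  M(u, v) = r_uv · N̂ = -2/sqrt(u^2 + 4),
  N(u, v) = r_vv · N̂ = 0.
Evaluating at (u, v) = (7/2, -4*pi/5):
  L = 0, M = -4*sqrt(65)/65, N = 0.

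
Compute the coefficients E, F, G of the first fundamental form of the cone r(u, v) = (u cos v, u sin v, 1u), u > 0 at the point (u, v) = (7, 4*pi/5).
E = 2;  F = 0;  G = 49

Partials: r_u = (cos(v), sin(v), 1), r_v = (-u*sin(v), u*cos(v), 0). As functions of (u, v):
  E = r_u · r_u = 2,
  F = r_u · r_v = 0,
  G = r_v · r_v = u^2.
Evaluating at (u, v) = (7, 4*pi/5): E = 2, F = 0, G = 49.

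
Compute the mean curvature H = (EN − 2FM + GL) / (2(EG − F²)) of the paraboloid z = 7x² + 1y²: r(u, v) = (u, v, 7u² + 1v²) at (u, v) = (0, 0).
H = 8

With E = 196*u^2 + 1, F = 28*u*v, G = 4*v^2 + 1, L = 14/sqrt(196*u^2 + 4*v^2 + 1), M = 0, N = 2/sqrt(196*u^2 + 4*v^2 + 1), assemble
  H = (EN − 2FM + GL) / (2(EG − F²)) = 4*(49*u^2 + 7*v^2 + 2)/(196*u^2 + 4*v^2 + 1)^(3/2).
At (u, v) = (0, 0): H = 8.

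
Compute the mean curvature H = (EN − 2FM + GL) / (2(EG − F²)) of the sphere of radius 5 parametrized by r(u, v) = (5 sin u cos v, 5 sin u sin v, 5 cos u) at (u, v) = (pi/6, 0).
H = -1/5

With E = 25, F = 0, G = 25*sin(u)^2, L = -5*sin(u)/Abs(sin(u)), M = 0, N = -5*sin(u)^3/Abs(sin(u)), assemble
  H = (EN − 2FM + GL) / (2(EG − F²)) = -sin(u)/(5*Abs(sin(u))).
At (u, v) = (pi/6, 0): H = -1/5.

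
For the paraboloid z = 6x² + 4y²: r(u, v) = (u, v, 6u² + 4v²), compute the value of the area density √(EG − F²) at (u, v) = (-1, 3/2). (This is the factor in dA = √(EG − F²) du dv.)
√(EG − F²)|_{(-1, 3/2)} = 17

E = 144*u^2 + 1, F = 96*u*v, G = 64*v^2 + 1, so EG − F² = 144*u^2 + 64*v^2 + 1. Taking the positive square root: √(EG − F²) = sqrt(144*u^2 + 64*v^2 + 1). At (u, v) = (-1, 3/2): 17.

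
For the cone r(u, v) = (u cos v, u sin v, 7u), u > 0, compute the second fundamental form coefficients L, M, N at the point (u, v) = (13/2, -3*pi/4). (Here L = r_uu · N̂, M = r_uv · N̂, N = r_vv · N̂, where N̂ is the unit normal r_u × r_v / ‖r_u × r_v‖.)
L = 0;  M = 0;  N = 91*sqrt(2)/20

Compute the unit normal N̂(u, v) = (-7*sqrt(2)*u*cos(v)/(10*Abs(u)), -7*sqrt(2)*u*sin(v)/(10*Abs(u)), sqrt(2)*u/(10*Abs(u))), and the second partials r_uu, r_uv, r_vv. Take dot products:
  L(u, v) = r_uu · N̂ = 0,
  M(u, v) = r_uv · N̂ = 0,
  N(u, v) = r_vv · N̂ = 7*sqrt(2)*u^2/(10*Abs(u)).
Evaluating at (u, v) = (13/2, -3*pi/4):
  L = 0, M = 0, N = 91*sqrt(2)/20.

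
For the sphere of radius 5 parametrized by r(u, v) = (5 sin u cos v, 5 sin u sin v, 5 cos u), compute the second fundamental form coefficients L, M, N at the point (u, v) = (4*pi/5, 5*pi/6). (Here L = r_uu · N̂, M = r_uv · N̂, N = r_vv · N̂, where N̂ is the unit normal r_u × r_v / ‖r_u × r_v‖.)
L = -5;  M = 0;  N = -25/8 + 5*sqrt(5)/8

Compute the unit normal N̂(u, v) = (sin(u)^2*cos(v)/Abs(sin(u)), sin(u)^2*sin(v)/Abs(sin(u)), sin(2*u)/(2*Abs(sin(u)))), and the second partials r_uu, r_uv, r_vv. Take dot products:
  L(u, v) = r_uu · N̂ = -5*sin(u)/Abs(sin(u)),
  M(u, v) = r_uv · N̂ = 0,
  N(u, v) = r_vv · N̂ = -5*sin(u)^3/Abs(sin(u)).
Evaluating at (u, v) = (4*pi/5, 5*pi/6):
  L = -5, M = 0, N = -25/8 + 5*sqrt(5)/8.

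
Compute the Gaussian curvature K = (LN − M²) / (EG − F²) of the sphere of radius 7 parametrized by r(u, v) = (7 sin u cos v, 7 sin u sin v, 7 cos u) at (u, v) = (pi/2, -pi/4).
K = 1/49

Coefficients of the first fundamental form: E = 49, F = 0, G = 49*sin(u)^2.
Coefficients of the second fundamental form: L = -7*sin(u)/Abs(sin(u)), M = 0, N = -7*sin(u)^3/Abs(sin(u)).
Assemble K = (LN − M²)/(EG − F²) = 1/49. At (u, v) = (pi/2, -pi/4): K = 1/49.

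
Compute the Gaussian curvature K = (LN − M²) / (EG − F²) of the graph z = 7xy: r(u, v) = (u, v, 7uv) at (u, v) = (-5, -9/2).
K = -784/78730129

Coefficients of the first fundamental form: E = 49*v^2 + 1, F = 49*u*v, G = 49*u^2 + 1.
Coefficients of the second fundamental form: L = 0, M = 7/sqrt(49*u^2 + 49*v^2 + 1), N = 0.
Assemble K = (LN − M²)/(EG − F²) = -49/(2401*u^4 + 4802*u^2*v^2 + 98*u^2 + 2401*v^4 + 98*v^2 + 1). At (u, v) = (-5, -9/2): K = -784/78730129.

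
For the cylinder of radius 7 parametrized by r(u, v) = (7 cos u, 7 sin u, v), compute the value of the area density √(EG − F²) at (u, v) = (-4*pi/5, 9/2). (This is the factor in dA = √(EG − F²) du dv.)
√(EG − F²)|_{(-4*pi/5, 9/2)} = 7

E = 49, F = 0, G = 1, so EG − F² = 49. Taking the positive square root: √(EG − F²) = 7. At (u, v) = (-4*pi/5, 9/2): 7.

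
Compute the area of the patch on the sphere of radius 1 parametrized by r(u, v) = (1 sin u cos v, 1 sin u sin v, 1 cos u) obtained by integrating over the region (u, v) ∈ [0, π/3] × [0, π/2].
Area = pi/4

Area = ∫∫ √(EG − F²) du dv with √(EG − F²) = Abs(sin(u)). Integrating over [0, π/3] × [0, π/2] gives pi/4.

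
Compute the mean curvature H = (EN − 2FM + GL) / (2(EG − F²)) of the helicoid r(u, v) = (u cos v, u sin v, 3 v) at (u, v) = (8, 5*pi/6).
H = 0

With E = 1, F = 0, G = u^2 + 9, L = 0, M = -3/sqrt(u^2 + 9), N = 0, assemble
  H = (EN − 2FM + GL) / (2(EG − F²)) = 0.
At (u, v) = (8, 5*pi/6): H = 0.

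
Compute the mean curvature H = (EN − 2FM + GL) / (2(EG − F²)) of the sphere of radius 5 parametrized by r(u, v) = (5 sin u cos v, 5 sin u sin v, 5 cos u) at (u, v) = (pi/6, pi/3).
H = -1/5

With E = 25, F = 0, G = 25*sin(u)^2, L = -5*sin(u)/Abs(sin(u)), M = 0, N = -5*sin(u)^3/Abs(sin(u)), assemble
  H = (EN − 2FM + GL) / (2(EG − F²)) = -sin(u)/(5*Abs(sin(u))).
At (u, v) = (pi/6, pi/3): H = -1/5.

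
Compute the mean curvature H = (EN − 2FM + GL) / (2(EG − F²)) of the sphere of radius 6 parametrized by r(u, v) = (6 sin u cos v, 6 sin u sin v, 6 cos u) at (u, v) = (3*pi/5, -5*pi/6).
H = -1/6

With E = 36, F = 0, G = 36*sin(u)^2, L = -6*sin(u)/Abs(sin(u)), M = 0, N = -6*sin(u)^3/Abs(sin(u)), assemble
  H = (EN − 2FM + GL) / (2(EG − F²)) = -sin(u)/(6*Abs(sin(u))).
At (u, v) = (3*pi/5, -5*pi/6): H = -1/6.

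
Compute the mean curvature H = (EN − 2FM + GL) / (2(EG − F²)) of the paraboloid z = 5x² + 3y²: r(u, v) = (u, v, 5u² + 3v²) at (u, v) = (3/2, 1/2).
H = 728*sqrt(235)/55225

With E = 100*u^2 + 1, F = 60*u*v, G = 36*v^2 + 1, L = 10/sqrt(100*u^2 + 36*v^2 + 1), M = 0, N = 6/sqrt(100*u^2 + 36*v^2 + 1), assemble
  H = (EN − 2FM + GL) / (2(EG − F²)) = 4*(75*u^2 + 45*v^2 + 2)/(100*u^2 + 36*v^2 + 1)^(3/2).
At (u, v) = (3/2, 1/2): H = 728*sqrt(235)/55225.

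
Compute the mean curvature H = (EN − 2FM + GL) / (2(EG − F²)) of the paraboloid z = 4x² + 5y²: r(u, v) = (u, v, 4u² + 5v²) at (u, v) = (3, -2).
H = 4489*sqrt(977)/954529

With E = 64*u^2 + 1, F = 80*u*v, G = 100*v^2 + 1, L = 8/sqrt(64*u^2 + 100*v^2 + 1), M = 0, N = 10/sqrt(64*u^2 + 100*v^2 + 1), assemble
  H = (EN − 2FM + GL) / (2(EG − F²)) = (320*u^2 + 400*v^2 + 9)/(64*u^2 + 100*v^2 + 1)^(3/2).
At (u, v) = (3, -2): H = 4489*sqrt(977)/954529.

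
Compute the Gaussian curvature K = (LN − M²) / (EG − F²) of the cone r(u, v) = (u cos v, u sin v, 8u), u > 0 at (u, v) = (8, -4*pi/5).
K = 0

Coefficients of the first fundamental form: E = 65, F = 0, G = u^2.
Coefficients of the second fundamental form: L = 0, M = 0, N = 8*sqrt(65)*u^2/(65*Abs(u)).
Assemble K = (LN − M²)/(EG − F²) = 0. At (u, v) = (8, -4*pi/5): K = 0.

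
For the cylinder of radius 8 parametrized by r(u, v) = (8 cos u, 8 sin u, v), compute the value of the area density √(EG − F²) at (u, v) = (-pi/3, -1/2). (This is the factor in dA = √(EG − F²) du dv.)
√(EG − F²)|_{(-pi/3, -1/2)} = 8

E = 64, F = 0, G = 1, so EG − F² = 64. Taking the positive square root: √(EG − F²) = 8. At (u, v) = (-pi/3, -1/2): 8.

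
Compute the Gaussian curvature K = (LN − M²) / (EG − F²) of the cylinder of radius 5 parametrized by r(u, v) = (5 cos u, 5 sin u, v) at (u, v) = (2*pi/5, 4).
K = 0

Coefficients of the first fundamental form: E = 25, F = 0, G = 1.
Coefficients of the second fundamental form: L = -5, M = 0, N = 0.
Assemble K = (LN − M²)/(EG − F²) = 0. At (u, v) = (2*pi/5, 4): K = 0.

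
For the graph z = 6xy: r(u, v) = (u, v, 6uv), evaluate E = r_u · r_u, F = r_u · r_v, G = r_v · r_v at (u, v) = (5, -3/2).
E = 82;  F = -270;  G = 901

Partials: r_u = (1, 0, 6*v), r_v = (0, 1, 6*u). As functions of (u, v):
  E = r_u · r_u = 36*v^2 + 1,
  F = r_u · r_v = 36*u*v,
  G = r_v · r_v = 36*u^2 + 1.
Evaluating at (u, v) = (5, -3/2): E = 82, F = -270, G = 901.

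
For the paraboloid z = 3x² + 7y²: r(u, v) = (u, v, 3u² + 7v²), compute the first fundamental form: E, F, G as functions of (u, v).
E = 36*u^2 + 1;  F = 84*u*v;  G = 196*v^2 + 1

Compute partials: r_u = (1, 0, 6*u), r_v = (0, 1, 14*v). Then
  E = r_u · r_u = 36*u^2 + 1,
  F = r_u · r_v = 84*u*v,
  G = r_v · r_v = 196*v^2 + 1.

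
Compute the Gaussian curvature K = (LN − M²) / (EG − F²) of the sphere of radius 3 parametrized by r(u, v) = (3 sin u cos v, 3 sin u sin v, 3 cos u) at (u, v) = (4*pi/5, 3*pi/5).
K = 1/9

Coefficients of the first fundamental form: E = 9, F = 0, G = 9*sin(u)^2.
Coefficients of the second fundamental form: L = -3*sin(u)/Abs(sin(u)), M = 0, N = -3*sin(u)^3/Abs(sin(u)).
Assemble K = (LN − M²)/(EG − F²) = 1/9. At (u, v) = (4*pi/5, 3*pi/5): K = 1/9.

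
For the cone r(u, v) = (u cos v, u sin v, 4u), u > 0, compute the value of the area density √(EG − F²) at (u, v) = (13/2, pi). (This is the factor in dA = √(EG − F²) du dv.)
√(EG − F²)|_{(13/2, pi)} = 13*sqrt(17)/2

E = 17, F = 0, G = u^2, so EG − F² = 17*u^2. Taking the positive square root: √(EG − F²) = sqrt(17)*Abs(u). At (u, v) = (13/2, pi): 13*sqrt(17)/2.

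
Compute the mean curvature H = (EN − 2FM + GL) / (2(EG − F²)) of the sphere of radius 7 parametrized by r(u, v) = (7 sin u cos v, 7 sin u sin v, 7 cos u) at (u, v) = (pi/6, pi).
H = -1/7

With E = 49, F = 0, G = 49*sin(u)^2, L = -7*sin(u)/Abs(sin(u)), M = 0, N = -7*sin(u)^3/Abs(sin(u)), assemble
  H = (EN − 2FM + GL) / (2(EG − F²)) = -sin(u)/(7*Abs(sin(u))).
At (u, v) = (pi/6, pi): H = -1/7.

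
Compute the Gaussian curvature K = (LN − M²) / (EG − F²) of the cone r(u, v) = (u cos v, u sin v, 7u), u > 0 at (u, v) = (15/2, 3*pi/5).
K = 0

Coefficients of the first fundamental form: E = 50, F = 0, G = u^2.
Coefficients of the second fundamental form: L = 0, M = 0, N = 7*sqrt(2)*u^2/(10*Abs(u)).
Assemble K = (LN − M²)/(EG − F²) = 0. At (u, v) = (15/2, 3*pi/5): K = 0.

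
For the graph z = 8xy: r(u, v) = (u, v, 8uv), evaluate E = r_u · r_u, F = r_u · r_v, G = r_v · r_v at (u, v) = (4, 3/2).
E = 145;  F = 384;  G = 1025

Partials: r_u = (1, 0, 8*v), r_v = (0, 1, 8*u). As functions of (u, v):
  E = r_u · r_u = 64*v^2 + 1,
  F = r_u · r_v = 64*u*v,
  G = r_v · r_v = 64*u^2 + 1.
Evaluating at (u, v) = (4, 3/2): E = 145, F = 384, G = 1025.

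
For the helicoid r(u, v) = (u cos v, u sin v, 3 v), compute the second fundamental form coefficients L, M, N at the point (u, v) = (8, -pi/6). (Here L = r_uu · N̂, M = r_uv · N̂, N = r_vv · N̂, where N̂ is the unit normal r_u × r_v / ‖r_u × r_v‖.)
L = 0;  M = -3*sqrt(73)/73;  N = 0

Compute the unit normal N̂(u, v) = (3*sin(v)/sqrt(u^2 + 9), -3*cos(v)/sqrt(u^2 + 9), u/sqrt(u^2 + 9)), and the second partials r_uu, r_uv, r_vv. Take dot products:
  L(u, v) = r_uu · N̂ = 0,
  M(u, v) = r_uv · N̂ = -3/sqrt(u^2 + 9),
  N(u, v) = r_vv · N̂ = 0.
Evaluating at (u, v) = (8, -pi/6):
  L = 0, M = -3*sqrt(73)/73, N = 0.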